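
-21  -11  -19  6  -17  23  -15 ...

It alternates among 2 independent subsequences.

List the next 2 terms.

The terms cycle through 2 interleaved subsequences.
Track A: -21, -19, -17, -15 (adding 2 each time).
Track B: -11, 6, 23 (adding 17 each time).
Term 8 comes from track B (its 4th entry): 40.
The 9th slot belongs to track A; its 5th term is -13.

40, -13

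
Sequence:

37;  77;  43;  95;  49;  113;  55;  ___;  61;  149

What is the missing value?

Odd-indexed and even-indexed terms follow separate rules.
Track A: 37, 43, 49, 55, 61. Arithmetic with common difference +6.
Track B: 77, 95, 113, ?, 149. Arithmetic with common difference +18.
Filling track B at index 4 by its rule yields 131.

131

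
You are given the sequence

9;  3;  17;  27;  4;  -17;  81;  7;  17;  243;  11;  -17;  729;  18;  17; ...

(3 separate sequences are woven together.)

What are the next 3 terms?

Taking every 3rd term gives 3 separate tracks.
Track A: 9, 27, 81, 243, 729. Successive powers of 3.
Track B: 3, 4, 7, 11, 18. A Fibonacci-like recurrence a_n = a_{n-1} + a_{n-2}.
Track C: 17, -17, 17, -17, 17. Oscillating between 17 and -17.
Term 16 comes from track A (its 6th entry): 2187.
Position 17 → track B, term 6 = 29.
Term 18 comes from track C (its 6th entry): -17.

2187, 29, -17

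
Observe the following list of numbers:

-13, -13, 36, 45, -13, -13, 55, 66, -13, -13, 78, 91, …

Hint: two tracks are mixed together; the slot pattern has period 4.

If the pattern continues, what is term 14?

The slot pattern repeats as AABB (period 4), so there are 2 interleaved tracks.
Track A = -13, -13, -13, -13, -13, -13: the constant sequence -13.
Track B = 36, 45, 55, 66, 78, 91: the triangular numbers T_8, T_9, ….
The 14th slot belongs to track A; its 8th term is -13.

-13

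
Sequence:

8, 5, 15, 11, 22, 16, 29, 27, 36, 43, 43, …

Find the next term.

70

Odd-indexed and even-indexed terms follow separate rules.
Track A = 8, 15, 22, 29, 36, 43: adding 7 each time.
Track B = 5, 11, 16, 27, 43: each term equals the sum of the previous two.
Position 12 → track B, term 6 = 70.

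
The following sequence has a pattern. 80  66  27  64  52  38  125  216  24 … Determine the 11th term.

343

The slot pattern repeats as AABB (period 4), so there are 2 interleaved tracks.
Track A is 80, 66, 52, 38, 24, which is arithmetic with common difference −14.
Track B is 27, 64, 125, 216, which is the cubes 3³, 4³, 5³, ….
Position 11 falls in track B as its term 5, giving 343.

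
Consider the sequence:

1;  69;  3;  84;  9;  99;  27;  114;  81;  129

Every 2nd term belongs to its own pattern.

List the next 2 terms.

243, 144

Split by position mod 2 into 2 tracks.
Stream A = 1, 3, 9, 27, 81: successive powers of 3.
Stream B = 69, 84, 99, 114, 129: arithmetic, step +15.
The 11th slot belongs to stream A; its 6th term is 243.
The 12th slot belongs to stream B; its 6th term is 144.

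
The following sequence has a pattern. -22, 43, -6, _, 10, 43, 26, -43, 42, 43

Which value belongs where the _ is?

-43

Positions 1, 3, 5, … form one subsequence and positions 2, 4, 6, … form another.
Stream A = -22, -6, 10, 26, 42: arithmetic with common difference +16.
Stream B = 43, ?, 43, -43, 43: oscillating between 43 and -43.
Stream B's pattern makes the blank -43.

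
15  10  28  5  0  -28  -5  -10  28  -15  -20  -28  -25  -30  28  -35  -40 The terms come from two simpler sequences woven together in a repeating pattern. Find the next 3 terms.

-28, -45, -50

Positions follow the repeating pattern AAB; grouping by letter gives 2 tracks.
Stream A: 15, 10, 5, 0, -5, -10, -15, -20, -25, -30, -35, -40. Arithmetic with common difference −5.
Stream B: 28, -28, 28, -28, 28. Oscillating between 28 and -28.
The 18th slot belongs to stream B; its 6th term is -28.
The 19th slot belongs to stream A; its 13th term is -45.
Term 20 comes from stream A (its 14th entry): -50.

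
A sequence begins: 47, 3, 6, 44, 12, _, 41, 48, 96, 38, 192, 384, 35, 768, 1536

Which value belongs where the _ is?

Reading positions in blocks of 3 reveals the pattern ABB — 2 tracks woven together.
Track A: 47, 44, 41, 38, 35. Arithmetic with common difference −3.
Track B: 3, 6, 12, ?, 48, 96, 192, 384, 768, 1536. Geometric with ratio 2.
So the missing entry in track B is 24.

24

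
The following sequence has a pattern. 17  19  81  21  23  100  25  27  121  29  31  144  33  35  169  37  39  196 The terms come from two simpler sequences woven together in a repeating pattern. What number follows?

The slot pattern repeats as AAB (period 3), so there are 2 interleaved tracks.
Stream A is 17, 19, 21, 23, 25, 27, 29, 31, 33, 35, 37, 39, which is adding 2 each time.
Stream B is 81, 100, 121, 144, 169, 196, which is the squares 9², 10², 11², ….
Position 19 → stream A, term 13 = 41.

41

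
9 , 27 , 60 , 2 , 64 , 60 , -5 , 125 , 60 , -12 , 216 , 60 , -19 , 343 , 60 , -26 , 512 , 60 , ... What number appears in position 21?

Read the sequence 3 terms at a time; column i is its own pattern.
Track A = 9, 2, -5, -12, -19, -26: subtracting 7 each time.
Track B = 27, 64, 125, 216, 343, 512: consecutive cubes n³ from n = 3.
Track C = 60, 60, 60, 60, 60, 60: constant 60.
Position 21 → track C, term 7 = 60.

60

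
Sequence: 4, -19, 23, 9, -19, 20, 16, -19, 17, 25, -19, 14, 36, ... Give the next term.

-19

Split by position mod 3 into 3 tracks.
Subsequence A is 4, 9, 16, 25, 36, which is consecutive squares n² from n = 2.
Subsequence B is -19, -19, -19, -19, which is always -19.
Subsequence C is 23, 20, 17, 14, which is arithmetic, step −3.
The 14th slot belongs to subsequence B; its 5th term is -19.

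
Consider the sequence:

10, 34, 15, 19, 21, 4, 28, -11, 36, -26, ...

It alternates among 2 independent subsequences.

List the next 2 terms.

45, -41

Positions 1, 3, 5, … form one subsequence and positions 2, 4, 6, … form another.
Track A: 10, 15, 21, 28, 36 (triangular numbers n(n+1)/2 for n = 4, 5, …).
Track B: 34, 19, 4, -11, -26 (arithmetic, step −15).
The 11th slot belongs to track A; its 6th term is 45.
Position 12 → track B, term 6 = -41.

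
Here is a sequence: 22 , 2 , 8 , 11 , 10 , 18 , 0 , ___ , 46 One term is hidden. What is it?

Reading positions in blocks of 3 reveals the pattern ABB — 2 tracks woven together.
Subsequence A = 22, 11, 0: subtracting 11 each time.
Subsequence B = 2, 8, 10, 18, ?, 46: Fibonacci-style (each term is the sum of the two before it).
Filling subsequence B at index 5 by its rule yields 28.

28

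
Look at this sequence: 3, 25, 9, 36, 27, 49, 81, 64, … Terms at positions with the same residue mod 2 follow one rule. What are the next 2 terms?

Taking every 2nd term gives 2 separate tracks.
Track A is 3, 9, 27, 81, which is powers of 3.
Track B is 25, 36, 49, 64, which is consecutive squares n² from n = 5.
The 9th slot belongs to track A; its 5th term is 243.
Position 10 → track B, term 5 = 81.

243, 81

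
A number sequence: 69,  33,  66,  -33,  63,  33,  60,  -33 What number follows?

57

Split by position mod 2 into 2 tracks.
Track A: 69, 66, 63, 60. Subtracting 3 each time.
Track B: 33, -33, 33, -33. Alternating ±33.
The 9th slot belongs to track A; its 5th term is 57.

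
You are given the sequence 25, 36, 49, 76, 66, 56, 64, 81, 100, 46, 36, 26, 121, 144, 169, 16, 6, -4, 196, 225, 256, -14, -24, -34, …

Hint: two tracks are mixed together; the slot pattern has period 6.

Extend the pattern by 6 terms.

289, 324, 361, -44, -54, -64

The slot pattern repeats as AAABBB (period 6), so there are 2 interleaved tracks.
Track A: 25, 36, 49, 64, 81, 100, 121, 144, 169, 196, 225, 256. Perfect squares starting at 5².
Track B: 76, 66, 56, 46, 36, 26, 16, 6, -4, -14, -24, -34. Subtracting 10 each time.
Position 25 → track A, term 13 = 289.
Position 26 falls in track A as its term 14, giving 324.
Term 27 comes from track A (its 15th entry): 361.
Position 28 → track B, term 13 = -44.
Position 29 → track B, term 14 = -54.
Position 30 → track B, term 15 = -64.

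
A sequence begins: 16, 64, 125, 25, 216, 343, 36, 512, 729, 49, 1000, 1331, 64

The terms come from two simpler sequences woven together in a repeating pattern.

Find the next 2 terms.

1728, 2197

Positions follow the repeating pattern ABB; grouping by letter gives 2 tracks.
Stream A = 16, 25, 36, 49, 64: the squares 4², 5², 6², ….
Stream B = 64, 125, 216, 343, 512, 729, 1000, 1331: perfect cubes starting at 4³.
Position 14 falls in stream B as its term 9, giving 1728.
Term 15 comes from stream B (its 10th entry): 2197.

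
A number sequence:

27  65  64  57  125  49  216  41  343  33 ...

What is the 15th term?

Positions 1, 3, 5, … form one subsequence and positions 2, 4, 6, … form another.
Track A: 27, 64, 125, 216, 343 (the cubes 3³, 4³, 5³, …).
Track B: 65, 57, 49, 41, 33 (linear: a_n = 73 − 8·n).
Position 15 falls in track A as its term 8, giving 1000.

1000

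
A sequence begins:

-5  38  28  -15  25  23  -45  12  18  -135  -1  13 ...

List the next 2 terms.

Taking every 3rd term gives 3 separate tracks.
Track A: -5, -15, -45, -135 — geometric, ×3 each step.
Track B: 38, 25, 12, -1 — arithmetic with common difference −13.
Track C: 28, 23, 18, 13 — arithmetic, step −5.
The 13th slot belongs to track A; its 5th term is -405.
The 14th slot belongs to track B; its 5th term is -14.

-405, -14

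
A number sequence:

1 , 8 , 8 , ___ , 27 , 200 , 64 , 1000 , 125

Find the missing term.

Odd-indexed and even-indexed terms follow separate rules.
Track A: 1, 8, 27, 64, 125 — consecutive cubes n³ from n = 1.
Track B: 8, ?, 200, 1000 — geometric, ×5 each step.
So the missing entry in track B is 40.

40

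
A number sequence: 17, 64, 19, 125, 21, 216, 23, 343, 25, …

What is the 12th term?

729

Split by position mod 2 into 2 tracks.
Stream A: 17, 19, 21, 23, 25 (arithmetic with common difference +2).
Stream B: 64, 125, 216, 343 (consecutive cubes n³ from n = 4).
The 12th slot belongs to stream B; its 6th term is 729.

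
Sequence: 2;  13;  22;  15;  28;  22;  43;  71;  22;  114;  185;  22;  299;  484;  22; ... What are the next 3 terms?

783, 1267, 22

The slot pattern repeats as AAB (period 3), so there are 2 interleaved tracks.
Subsequence A = 2, 13, 15, 28, 43, 71, 114, 185, 299, 484: a Fibonacci-like recurrence a_n = a_{n-1} + a_{n-2}.
Subsequence B = 22, 22, 22, 22, 22: constant 22.
Position 16 → subsequence A, term 11 = 783.
Term 17 comes from subsequence A (its 12th entry): 1267.
Position 18 → subsequence B, term 6 = 22.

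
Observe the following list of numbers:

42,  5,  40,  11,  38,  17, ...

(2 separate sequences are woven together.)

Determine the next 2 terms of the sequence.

Odd-indexed and even-indexed terms follow separate rules.
Track A is 42, 40, 38, which is arithmetic with common difference −2.
Track B is 5, 11, 17, which is arithmetic, step +6.
Position 7 → track A, term 4 = 36.
The 8th slot belongs to track B; its 4th term is 23.

36, 23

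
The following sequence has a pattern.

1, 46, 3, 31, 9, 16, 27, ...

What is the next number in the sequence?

The terms cycle through 2 interleaved subsequences.
Track A = 1, 3, 9, 27: successive powers of 3.
Track B = 46, 31, 16: arithmetic, step −15.
Term 8 comes from track B (its 4th entry): 1.

1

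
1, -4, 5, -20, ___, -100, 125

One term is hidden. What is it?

The terms cycle through 2 interleaved subsequences.
Track A: 1, 5, ?, 125. Successive powers of 5.
Track B: -4, -20, -100. Geometric with ratio 5.
Filling track A at index 3 by its rule yields 25.

25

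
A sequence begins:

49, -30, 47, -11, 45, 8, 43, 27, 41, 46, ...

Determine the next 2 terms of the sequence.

Odd-indexed and even-indexed terms follow separate rules.
Track A: 49, 47, 45, 43, 41. Arithmetic, step −2.
Track B: -30, -11, 8, 27, 46. Arithmetic with common difference +19.
Position 11 → track A, term 6 = 39.
Position 12 falls in track B as its term 6, giving 65.

39, 65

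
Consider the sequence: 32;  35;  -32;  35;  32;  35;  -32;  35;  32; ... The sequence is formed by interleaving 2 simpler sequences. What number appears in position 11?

Taking every 2nd term gives 2 separate tracks.
Subsequence A: 32, -32, 32, -32, 32 (alternating ±32).
Subsequence B: 35, 35, 35, 35 (the constant sequence 35).
Position 11 falls in subsequence A as its term 6, giving -32.

-32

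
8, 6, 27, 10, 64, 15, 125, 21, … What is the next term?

216

Odd-indexed and even-indexed terms follow separate rules.
Track A: 8, 27, 64, 125 — consecutive cubes n³ from n = 2.
Track B: 6, 10, 15, 21 — triangular numbers starting at T_3.
Term 9 comes from track A (its 5th entry): 216.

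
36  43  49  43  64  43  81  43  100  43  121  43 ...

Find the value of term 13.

144

The terms cycle through 2 interleaved subsequences.
Track A = 36, 49, 64, 81, 100, 121: perfect squares starting at 6².
Track B = 43, 43, 43, 43, 43, 43: constant 43.
Position 13 → track A, term 7 = 144.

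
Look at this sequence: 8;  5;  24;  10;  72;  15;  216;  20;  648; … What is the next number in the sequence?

25

Odd-indexed and even-indexed terms follow separate rules.
Subsequence A = 8, 24, 72, 216, 648: geometric with ratio 3.
Subsequence B = 5, 10, 15, 20: arithmetic, step +5.
Position 10 → subsequence B, term 5 = 25.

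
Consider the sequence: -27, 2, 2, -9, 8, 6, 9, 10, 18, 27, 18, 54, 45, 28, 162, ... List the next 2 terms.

63, 46

Read the sequence 3 terms at a time; column i is its own pattern.
Subsequence A: -27, -9, 9, 27, 45 — linear: a_n = -45 + 18·n.
Subsequence B: 2, 8, 10, 18, 28 — Fibonacci-style (each term is the sum of the two before it).
Subsequence C: 2, 6, 18, 54, 162 — multiplying by 3 each time.
Position 16 → subsequence A, term 6 = 63.
Position 17 → subsequence B, term 6 = 46.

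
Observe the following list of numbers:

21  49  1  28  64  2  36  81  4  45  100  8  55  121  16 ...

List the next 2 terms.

66, 144

Split by position mod 3 into 3 tracks.
Subsequence A: 21, 28, 36, 45, 55 (triangular numbers n(n+1)/2 for n = 6, 7, …).
Subsequence B: 49, 64, 81, 100, 121 (consecutive squares n² from n = 7).
Subsequence C: 1, 2, 4, 8, 16 (powers of 2).
Term 16 comes from subsequence A (its 6th entry): 66.
Term 17 comes from subsequence B (its 6th entry): 144.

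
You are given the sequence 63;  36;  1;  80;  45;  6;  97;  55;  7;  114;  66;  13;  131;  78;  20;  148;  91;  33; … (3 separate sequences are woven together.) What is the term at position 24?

86

Read the sequence 3 terms at a time; column i is its own pattern.
Track A is 63, 80, 97, 114, 131, 148, which is adding 17 each time.
Track B is 36, 45, 55, 66, 78, 91, which is the triangular numbers T_8, T_9, ….
Track C is 1, 6, 7, 13, 20, 33, which is a Fibonacci-like recurrence a_n = a_{n-1} + a_{n-2}.
The 24th slot belongs to track C; its 8th term is 86.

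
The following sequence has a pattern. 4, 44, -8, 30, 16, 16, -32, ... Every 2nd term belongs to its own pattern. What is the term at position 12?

Positions 1, 3, 5, … form one subsequence and positions 2, 4, 6, … form another.
Subsequence A: 4, -8, 16, -32 (multiplying by -2 each time).
Subsequence B: 44, 30, 16 (arithmetic, step −14).
Position 12 → subsequence B, term 6 = -26.

-26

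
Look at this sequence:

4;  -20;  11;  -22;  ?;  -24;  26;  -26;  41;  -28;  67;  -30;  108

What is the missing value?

Split by position mod 2 into 2 tracks.
Track A: 4, 11, ?, 26, 41, 67, 108 (a Fibonacci-like recurrence a_n = a_{n-1} + a_{n-2}).
Track B: -20, -22, -24, -26, -28, -30 (linear: a_n = -18 − 2·n).
Filling track A at index 3 by its rule yields 15.

15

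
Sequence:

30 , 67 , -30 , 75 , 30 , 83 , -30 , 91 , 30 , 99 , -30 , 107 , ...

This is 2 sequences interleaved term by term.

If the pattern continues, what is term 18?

Split by position mod 2 into 2 tracks.
Stream A = 30, -30, 30, -30, 30, -30: alternating ±30.
Stream B = 67, 75, 83, 91, 99, 107: arithmetic with common difference +8.
The 18th slot belongs to stream B; its 9th term is 131.

131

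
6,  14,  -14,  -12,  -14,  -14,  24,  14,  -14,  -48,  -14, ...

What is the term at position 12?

-14

Taking every 3rd term gives 3 separate tracks.
Stream A = 6, -12, 24, -48: a geometric progression (common ratio -2).
Stream B = 14, -14, 14, -14: the oscillation 14·(−1)^(n+1).
Stream C = -14, -14, -14: constant -14.
The 12th slot belongs to stream C; its 4th term is -14.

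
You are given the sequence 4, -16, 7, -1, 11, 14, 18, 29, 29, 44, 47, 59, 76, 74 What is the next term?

Odd-indexed and even-indexed terms follow separate rules.
Stream A = 4, 7, 11, 18, 29, 47, 76: each term equals the sum of the previous two.
Stream B = -16, -1, 14, 29, 44, 59, 74: adding 15 each time.
Position 15 falls in stream A as its term 8, giving 123.

123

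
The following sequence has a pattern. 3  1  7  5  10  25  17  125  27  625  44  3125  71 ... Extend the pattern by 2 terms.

Positions 1, 3, 5, … form one subsequence and positions 2, 4, 6, … form another.
Subsequence A = 3, 7, 10, 17, 27, 44, 71: Fibonacci-style (each term is the sum of the two before it).
Subsequence B = 1, 5, 25, 125, 625, 3125: powers of 5.
Position 14 falls in subsequence B as its term 7, giving 15625.
Position 15 falls in subsequence A as its term 8, giving 115.

15625, 115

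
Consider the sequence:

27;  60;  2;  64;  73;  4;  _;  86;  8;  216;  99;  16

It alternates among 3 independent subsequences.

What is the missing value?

125

The terms cycle through 3 interleaved subsequences.
Stream A: 27, 64, ?, 216 — perfect cubes starting at 3³.
Stream B: 60, 73, 86, 99 — arithmetic, step +13.
Stream C: 2, 4, 8, 16 — successive powers of 2.
Filling stream A at index 3 by its rule yields 125.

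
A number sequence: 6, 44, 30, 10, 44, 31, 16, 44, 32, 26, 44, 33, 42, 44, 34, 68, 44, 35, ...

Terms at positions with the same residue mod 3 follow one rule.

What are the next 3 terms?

Taking every 3rd term gives 3 separate tracks.
Track A: 6, 10, 16, 26, 42, 68 — Fibonacci-style (each term is the sum of the two before it).
Track B: 44, 44, 44, 44, 44, 44 — constant 44.
Track C: 30, 31, 32, 33, 34, 35 — linear: a_n = 29 + n.
Term 19 comes from track A (its 7th entry): 110.
Position 20 falls in track B as its term 7, giving 44.
Term 21 comes from track C (its 7th entry): 36.

110, 44, 36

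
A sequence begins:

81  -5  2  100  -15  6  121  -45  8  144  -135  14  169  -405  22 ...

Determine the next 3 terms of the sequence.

196, -1215, 36

Taking every 3rd term gives 3 separate tracks.
Track A is 81, 100, 121, 144, 169, which is consecutive squares n² from n = 9.
Track B is -5, -15, -45, -135, -405, which is geometric, ×3 each step.
Track C is 2, 6, 8, 14, 22, which is a Fibonacci-like recurrence a_n = a_{n-1} + a_{n-2}.
Position 16 falls in track A as its term 6, giving 196.
Position 17 falls in track B as its term 6, giving -1215.
Position 18 falls in track C as its term 6, giving 36.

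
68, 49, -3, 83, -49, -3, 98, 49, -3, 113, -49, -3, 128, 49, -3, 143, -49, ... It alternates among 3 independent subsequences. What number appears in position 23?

Read the sequence 3 terms at a time; column i is its own pattern.
Stream A is 68, 83, 98, 113, 128, 143, which is linear: a_n = 53 + 15·n.
Stream B is 49, -49, 49, -49, 49, -49, which is the oscillation 49·(−1)^(n+1).
Stream C is -3, -3, -3, -3, -3, which is constant -3.
Position 23 → stream B, term 8 = -49.

-49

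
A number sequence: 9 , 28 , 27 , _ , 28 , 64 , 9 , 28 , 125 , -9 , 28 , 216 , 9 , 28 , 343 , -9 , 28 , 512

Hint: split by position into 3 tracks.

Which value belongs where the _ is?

-9

Split by position mod 3: positions 1, 4, 7, … form one track, and each other residue class forms its own.
Track A is 9, ?, 9, -9, 9, -9, which is the oscillation 9·(−1)^(n+1).
Track B is 28, 28, 28, 28, 28, 28, which is constant 28.
Track C is 27, 64, 125, 216, 343, 512, which is consecutive cubes n³ from n = 3.
The gap is track A's term 2; the rule gives -9.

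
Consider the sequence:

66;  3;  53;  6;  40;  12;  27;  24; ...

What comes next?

14

Odd-indexed and even-indexed terms follow separate rules.
Subsequence A: 66, 53, 40, 27. Arithmetic with common difference −13.
Subsequence B: 3, 6, 12, 24. A geometric progression (common ratio 2).
Term 9 comes from subsequence A (its 5th entry): 14.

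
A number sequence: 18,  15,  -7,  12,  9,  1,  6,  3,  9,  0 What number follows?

-3

Reading positions in blocks of 3 reveals the pattern AAB — 2 tracks woven together.
Subsequence A: 18, 15, 12, 9, 6, 3, 0 — subtracting 3 each time.
Subsequence B: -7, 1, 9 — linear: a_n = -15 + 8·n.
Term 11 comes from subsequence A (its 8th entry): -3.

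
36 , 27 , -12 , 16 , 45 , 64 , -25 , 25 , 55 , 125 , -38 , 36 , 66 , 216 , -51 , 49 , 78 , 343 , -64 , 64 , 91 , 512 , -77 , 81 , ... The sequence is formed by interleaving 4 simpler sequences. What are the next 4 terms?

105, 729, -90, 100

Read the sequence 4 terms at a time; column i is its own pattern.
Track A: 36, 45, 55, 66, 78, 91 (the triangular numbers T_8, T_9, …).
Track B: 27, 64, 125, 216, 343, 512 (perfect cubes starting at 3³).
Track C: -12, -25, -38, -51, -64, -77 (subtracting 13 each time).
Track D: 16, 25, 36, 49, 64, 81 (perfect squares starting at 4²).
Term 25 comes from track A (its 7th entry): 105.
Term 26 comes from track B (its 7th entry): 729.
Term 27 comes from track C (its 7th entry): -90.
The 28th slot belongs to track D; its 7th term is 100.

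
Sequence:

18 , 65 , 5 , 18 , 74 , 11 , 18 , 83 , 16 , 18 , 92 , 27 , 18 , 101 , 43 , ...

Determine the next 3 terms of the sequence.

18, 110, 70

Taking every 3rd term gives 3 separate tracks.
Subsequence A: 18, 18, 18, 18, 18 (constant 18).
Subsequence B: 65, 74, 83, 92, 101 (adding 9 each time).
Subsequence C: 5, 11, 16, 27, 43 (Fibonacci-style (each term is the sum of the two before it)).
Term 16 comes from subsequence A (its 6th entry): 18.
Term 17 comes from subsequence B (its 6th entry): 110.
Term 18 comes from subsequence C (its 6th entry): 70.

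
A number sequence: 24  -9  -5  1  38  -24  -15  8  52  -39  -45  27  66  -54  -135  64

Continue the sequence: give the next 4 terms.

80, -69, -405, 125

Taking every 4th term gives 4 separate tracks.
Track A: 24, 38, 52, 66 (linear: a_n = 10 + 14·n).
Track B: -9, -24, -39, -54 (linear: a_n = 6 − 15·n).
Track C: -5, -15, -45, -135 (a geometric progression (common ratio 3)).
Track D: 1, 8, 27, 64 (consecutive cubes n³ from n = 1).
Position 17 falls in track A as its term 5, giving 80.
Position 18 → track B, term 5 = -69.
Position 19 falls in track C as its term 5, giving -405.
Position 20 falls in track D as its term 5, giving 125.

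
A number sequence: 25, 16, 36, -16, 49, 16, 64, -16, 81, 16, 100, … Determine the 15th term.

144

Odd-indexed and even-indexed terms follow separate rules.
Track A: 25, 36, 49, 64, 81, 100 (consecutive squares n² from n = 5).
Track B: 16, -16, 16, -16, 16 (the oscillation 16·(−1)^(n+1)).
The 15th slot belongs to track A; its 8th term is 144.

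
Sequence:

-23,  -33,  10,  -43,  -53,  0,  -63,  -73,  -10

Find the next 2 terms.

-83, -93

The slot pattern repeats as AAB (period 3), so there are 2 interleaved tracks.
Subsequence A: -23, -33, -43, -53, -63, -73 — arithmetic, step −10.
Subsequence B: 10, 0, -10 — arithmetic with common difference −10.
Position 10 → subsequence A, term 7 = -83.
Position 11 falls in subsequence A as its term 8, giving -93.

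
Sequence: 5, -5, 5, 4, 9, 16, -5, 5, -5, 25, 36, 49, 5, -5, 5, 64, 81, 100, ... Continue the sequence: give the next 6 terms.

Reading positions in blocks of 6 reveals the pattern AAABBB — 2 tracks woven together.
Stream A = 5, -5, 5, -5, 5, -5, 5, -5, 5: alternating ±5.
Stream B = 4, 9, 16, 25, 36, 49, 64, 81, 100: perfect squares starting at 2².
Position 19 falls in stream A as its term 10, giving -5.
Term 20 comes from stream A (its 11th entry): 5.
Term 21 comes from stream A (its 12th entry): -5.
Term 22 comes from stream B (its 10th entry): 121.
The 23rd slot belongs to stream B; its 11th term is 144.
Term 24 comes from stream B (its 12th entry): 169.

-5, 5, -5, 121, 144, 169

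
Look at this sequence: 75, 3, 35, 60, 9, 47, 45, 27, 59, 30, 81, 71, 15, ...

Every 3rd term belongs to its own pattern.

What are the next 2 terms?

243, 83

Split by position mod 3: positions 1, 4, 7, … form one track, and each other residue class forms its own.
Subsequence A is 75, 60, 45, 30, 15, which is linear: a_n = 90 − 15·n.
Subsequence B is 3, 9, 27, 81, which is successive powers of 3.
Subsequence C is 35, 47, 59, 71, which is adding 12 each time.
Position 14 → subsequence B, term 5 = 243.
Term 15 comes from subsequence C (its 5th entry): 83.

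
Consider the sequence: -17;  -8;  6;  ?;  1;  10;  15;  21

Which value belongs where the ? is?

Reading positions in blocks of 4 reveals the pattern AABB — 2 tracks woven together.
Track A: -17, -8, 1, 10 — adding 9 each time.
Track B: 6, ?, 15, 21 — triangular numbers starting at T_3.
So the missing entry in track B is 10.

10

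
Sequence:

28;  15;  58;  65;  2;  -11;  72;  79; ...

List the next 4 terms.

Reading positions in blocks of 4 reveals the pattern AABB — 2 tracks woven together.
Stream A = 28, 15, 2, -11: subtracting 13 each time.
Stream B = 58, 65, 72, 79: arithmetic with common difference +7.
The 9th slot belongs to stream A; its 5th term is -24.
Position 10 → stream A, term 6 = -37.
Position 11 falls in stream B as its term 5, giving 86.
Position 12 falls in stream B as its term 6, giving 93.

-24, -37, 86, 93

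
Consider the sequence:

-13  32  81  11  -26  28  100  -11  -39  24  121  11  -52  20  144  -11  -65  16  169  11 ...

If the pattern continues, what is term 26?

8

Taking every 4th term gives 4 separate tracks.
Track A: -13, -26, -39, -52, -65 (arithmetic with common difference −13).
Track B: 32, 28, 24, 20, 16 (subtracting 4 each time).
Track C: 81, 100, 121, 144, 169 (the squares 9², 10², 11², …).
Track D: 11, -11, 11, -11, 11 (the oscillation 11·(−1)^(n+1)).
Position 26 falls in track B as its term 7, giving 8.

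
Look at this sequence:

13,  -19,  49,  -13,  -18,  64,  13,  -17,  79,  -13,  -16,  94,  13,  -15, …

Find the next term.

The terms cycle through 3 interleaved subsequences.
Track A is 13, -13, 13, -13, 13, which is oscillating between 13 and -13.
Track B is -19, -18, -17, -16, -15, which is arithmetic, step +1.
Track C is 49, 64, 79, 94, which is linear: a_n = 34 + 15·n.
The 15th slot belongs to track C; its 5th term is 109.

109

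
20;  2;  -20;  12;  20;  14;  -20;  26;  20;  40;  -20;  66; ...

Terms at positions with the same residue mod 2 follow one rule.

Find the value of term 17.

Odd-indexed and even-indexed terms follow separate rules.
Stream A: 20, -20, 20, -20, 20, -20 (alternating ±20).
Stream B: 2, 12, 14, 26, 40, 66 (each term equals the sum of the previous two).
Term 17 comes from stream A (its 9th entry): 20.

20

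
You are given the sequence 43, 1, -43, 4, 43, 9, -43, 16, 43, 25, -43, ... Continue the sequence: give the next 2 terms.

36, 43

The terms cycle through 2 interleaved subsequences.
Stream A: 43, -43, 43, -43, 43, -43 (alternating ±43).
Stream B: 1, 4, 9, 16, 25 (consecutive squares n² from n = 1).
Term 12 comes from stream B (its 6th entry): 36.
Position 13 falls in stream A as its term 7, giving 43.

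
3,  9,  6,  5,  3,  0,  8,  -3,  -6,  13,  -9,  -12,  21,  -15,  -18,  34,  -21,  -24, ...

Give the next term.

55

Reading positions in blocks of 3 reveals the pattern ABB — 2 tracks woven together.
Track A: 3, 5, 8, 13, 21, 34 — each term equals the sum of the previous two.
Track B: 9, 6, 3, 0, -3, -6, -9, -12, -15, -18, -21, -24 — linear: a_n = 12 − 3·n.
Position 19 → track A, term 7 = 55.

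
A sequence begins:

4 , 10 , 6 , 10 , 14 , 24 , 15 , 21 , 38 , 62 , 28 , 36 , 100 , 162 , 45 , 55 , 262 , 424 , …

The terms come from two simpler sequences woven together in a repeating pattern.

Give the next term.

66

Positions follow the repeating pattern AABB; grouping by letter gives 2 tracks.
Subsequence A = 4, 10, 14, 24, 38, 62, 100, 162, 262, 424: a Fibonacci-like recurrence a_n = a_{n-1} + a_{n-2}.
Subsequence B = 6, 10, 15, 21, 28, 36, 45, 55: the triangular numbers T_3, T_4, ….
Position 19 falls in subsequence B as its term 9, giving 66.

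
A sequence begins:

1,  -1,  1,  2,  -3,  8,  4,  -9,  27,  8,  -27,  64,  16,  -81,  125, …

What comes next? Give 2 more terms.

32, -243

The terms cycle through 3 interleaved subsequences.
Track A: 1, 2, 4, 8, 16 — successive powers of 2.
Track B: -1, -3, -9, -27, -81 — geometric, ×3 each step.
Track C: 1, 8, 27, 64, 125 — perfect cubes starting at 1³.
Term 16 comes from track A (its 6th entry): 32.
Position 17 falls in track B as its term 6, giving -243.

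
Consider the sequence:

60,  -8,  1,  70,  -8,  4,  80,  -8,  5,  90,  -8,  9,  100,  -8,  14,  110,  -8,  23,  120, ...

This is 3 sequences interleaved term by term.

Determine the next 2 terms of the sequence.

-8, 37

Split by position mod 3 into 3 tracks.
Stream A: 60, 70, 80, 90, 100, 110, 120 — arithmetic with common difference +10.
Stream B: -8, -8, -8, -8, -8, -8 — the constant sequence -8.
Stream C: 1, 4, 5, 9, 14, 23 — Fibonacci-style (each term is the sum of the two before it).
Term 20 comes from stream B (its 7th entry): -8.
Position 21 → stream C, term 7 = 37.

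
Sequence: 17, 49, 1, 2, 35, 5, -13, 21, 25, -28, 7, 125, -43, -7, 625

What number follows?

-58

Split by position mod 3: positions 1, 4, 7, … form one track, and each other residue class forms its own.
Track A: 17, 2, -13, -28, -43 — arithmetic with common difference −15.
Track B: 49, 35, 21, 7, -7 — subtracting 14 each time.
Track C: 1, 5, 25, 125, 625 — powers 5^0, 5^1, 5^2, ….
Position 16 falls in track A as its term 6, giving -58.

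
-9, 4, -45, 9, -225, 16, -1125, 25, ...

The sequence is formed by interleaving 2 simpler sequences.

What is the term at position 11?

-28125

Split by position mod 2 into 2 tracks.
Track A = -9, -45, -225, -1125: a geometric progression (common ratio 5).
Track B = 4, 9, 16, 25: consecutive squares n² from n = 2.
The 11th slot belongs to track A; its 6th term is -28125.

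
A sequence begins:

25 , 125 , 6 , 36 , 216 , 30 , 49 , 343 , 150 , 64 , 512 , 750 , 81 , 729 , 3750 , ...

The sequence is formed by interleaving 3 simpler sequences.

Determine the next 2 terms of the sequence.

100, 1000

The terms cycle through 3 interleaved subsequences.
Track A: 25, 36, 49, 64, 81 (the squares 5², 6², 7², …).
Track B: 125, 216, 343, 512, 729 (consecutive cubes n³ from n = 5).
Track C: 6, 30, 150, 750, 3750 (multiplying by 5 each time).
The 16th slot belongs to track A; its 6th term is 100.
Position 17 falls in track B as its term 6, giving 1000.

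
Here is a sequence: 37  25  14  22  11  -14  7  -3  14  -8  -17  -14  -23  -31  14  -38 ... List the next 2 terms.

-45, -14

Taking every 3rd term gives 3 separate tracks.
Stream A: 37, 22, 7, -8, -23, -38. Subtracting 15 each time.
Stream B: 25, 11, -3, -17, -31. Linear: a_n = 39 − 14·n.
Stream C: 14, -14, 14, -14, 14. Alternating ±14.
Term 17 comes from stream B (its 6th entry): -45.
Position 18 falls in stream C as its term 6, giving -14.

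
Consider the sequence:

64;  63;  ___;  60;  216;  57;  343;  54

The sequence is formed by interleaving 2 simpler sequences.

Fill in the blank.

Split by position mod 2 into 2 tracks.
Track A = 64, ?, 216, 343: the cubes 4³, 5³, 6³, ….
Track B = 63, 60, 57, 54: arithmetic with common difference −3.
So the missing entry in track A is 125.

125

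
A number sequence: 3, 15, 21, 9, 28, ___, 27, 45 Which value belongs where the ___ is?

Positions follow the repeating pattern ABB; grouping by letter gives 2 tracks.
Subsequence A = 3, 9, 27: powers 3^1, 3^2, 3^3, ….
Subsequence B = 15, 21, 28, ?, 45: triangular numbers n(n+1)/2 for n = 5, 6, ….
Subsequence B's pattern makes the blank 36.

36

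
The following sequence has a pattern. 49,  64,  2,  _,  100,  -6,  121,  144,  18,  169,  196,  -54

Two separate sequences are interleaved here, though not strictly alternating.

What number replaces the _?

Positions follow the repeating pattern AAB; grouping by letter gives 2 tracks.
Track A: 49, 64, ?, 100, 121, 144, 169, 196. Consecutive squares n² from n = 7.
Track B: 2, -6, 18, -54. Multiplying by -3 each time.
Filling track A at index 3 by its rule yields 81.

81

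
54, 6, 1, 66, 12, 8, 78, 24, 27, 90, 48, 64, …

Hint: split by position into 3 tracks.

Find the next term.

Split by position mod 3: positions 1, 4, 7, … form one track, and each other residue class forms its own.
Track A: 54, 66, 78, 90 — arithmetic with common difference +12.
Track B: 6, 12, 24, 48 — a geometric progression (common ratio 2).
Track C: 1, 8, 27, 64 — the cubes 1³, 2³, 3³, ….
Term 13 comes from track A (its 5th entry): 102.

102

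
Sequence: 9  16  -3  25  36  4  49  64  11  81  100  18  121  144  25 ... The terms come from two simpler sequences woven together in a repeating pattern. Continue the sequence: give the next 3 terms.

169, 196, 32

Reading positions in blocks of 3 reveals the pattern AAB — 2 tracks woven together.
Subsequence A is 9, 16, 25, 36, 49, 64, 81, 100, 121, 144, which is consecutive squares n² from n = 3.
Subsequence B is -3, 4, 11, 18, 25, which is arithmetic with common difference +7.
Term 16 comes from subsequence A (its 11th entry): 169.
Position 17 falls in subsequence A as its term 12, giving 196.
Position 18 → subsequence B, term 6 = 32.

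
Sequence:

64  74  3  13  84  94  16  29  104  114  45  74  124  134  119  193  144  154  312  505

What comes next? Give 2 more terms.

164, 174

Reading positions in blocks of 4 reveals the pattern AABB — 2 tracks woven together.
Stream A is 64, 74, 84, 94, 104, 114, 124, 134, 144, 154, which is linear: a_n = 54 + 10·n.
Stream B is 3, 13, 16, 29, 45, 74, 119, 193, 312, 505, which is a Fibonacci-like recurrence a_n = a_{n-1} + a_{n-2}.
The 21st slot belongs to stream A; its 11th term is 164.
Position 22 falls in stream A as its term 12, giving 174.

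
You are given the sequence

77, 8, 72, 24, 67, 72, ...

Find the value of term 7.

62

Odd-indexed and even-indexed terms follow separate rules.
Subsequence A: 77, 72, 67 — arithmetic with common difference −5.
Subsequence B: 8, 24, 72 — a geometric progression (common ratio 3).
The 7th slot belongs to subsequence A; its 4th term is 62.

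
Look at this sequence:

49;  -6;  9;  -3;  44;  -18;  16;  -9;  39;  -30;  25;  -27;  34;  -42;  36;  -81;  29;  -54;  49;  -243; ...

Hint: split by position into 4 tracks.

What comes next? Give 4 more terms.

The terms cycle through 4 interleaved subsequences.
Track A: 49, 44, 39, 34, 29 — arithmetic with common difference −5.
Track B: -6, -18, -30, -42, -54 — linear: a_n = 6 − 12·n.
Track C: 9, 16, 25, 36, 49 — perfect squares starting at 3².
Track D: -3, -9, -27, -81, -243 — geometric with ratio 3.
The 21st slot belongs to track A; its 6th term is 24.
Term 22 comes from track B (its 6th entry): -66.
The 23rd slot belongs to track C; its 6th term is 64.
The 24th slot belongs to track D; its 6th term is -729.

24, -66, 64, -729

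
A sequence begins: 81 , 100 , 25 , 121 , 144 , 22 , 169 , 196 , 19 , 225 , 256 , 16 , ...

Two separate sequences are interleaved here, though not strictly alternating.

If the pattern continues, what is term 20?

The slot pattern repeats as AAB (period 3), so there are 2 interleaved tracks.
Subsequence A = 81, 100, 121, 144, 169, 196, 225, 256: the squares 9², 10², 11², ….
Subsequence B = 25, 22, 19, 16: arithmetic with common difference −3.
Position 20 → subsequence A, term 14 = 484.

484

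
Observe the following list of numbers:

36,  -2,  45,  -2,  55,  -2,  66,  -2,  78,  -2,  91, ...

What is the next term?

The terms cycle through 2 interleaved subsequences.
Stream A: 36, 45, 55, 66, 78, 91. The triangular numbers T_8, T_9, ….
Stream B: -2, -2, -2, -2, -2. Constant -2.
Position 12 falls in stream B as its term 6, giving -2.

-2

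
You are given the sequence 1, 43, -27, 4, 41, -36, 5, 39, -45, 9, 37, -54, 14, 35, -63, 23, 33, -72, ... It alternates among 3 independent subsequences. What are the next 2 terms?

37, 31

Read the sequence 3 terms at a time; column i is its own pattern.
Track A: 1, 4, 5, 9, 14, 23 (Fibonacci-style (each term is the sum of the two before it)).
Track B: 43, 41, 39, 37, 35, 33 (arithmetic, step −2).
Track C: -27, -36, -45, -54, -63, -72 (subtracting 9 each time).
Position 19 falls in track A as its term 7, giving 37.
Position 20 → track B, term 7 = 31.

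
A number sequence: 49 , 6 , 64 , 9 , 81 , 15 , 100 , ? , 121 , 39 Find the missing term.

24

Split by position mod 2 into 2 tracks.
Track A = 49, 64, 81, 100, 121: the squares 7², 8², 9², ….
Track B = 6, 9, 15, ?, 39: Fibonacci-style (each term is the sum of the two before it).
Filling track B at index 4 by its rule yields 24.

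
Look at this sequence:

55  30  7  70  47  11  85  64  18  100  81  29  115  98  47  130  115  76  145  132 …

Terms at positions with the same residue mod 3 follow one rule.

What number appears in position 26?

166

Taking every 3rd term gives 3 separate tracks.
Track A = 55, 70, 85, 100, 115, 130, 145: arithmetic, step +15.
Track B = 30, 47, 64, 81, 98, 115, 132: linear: a_n = 13 + 17·n.
Track C = 7, 11, 18, 29, 47, 76: each term equals the sum of the previous two.
The 26th slot belongs to track B; its 9th term is 166.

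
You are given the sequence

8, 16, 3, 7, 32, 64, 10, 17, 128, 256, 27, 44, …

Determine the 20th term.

301

Positions follow the repeating pattern AABB; grouping by letter gives 2 tracks.
Subsequence A: 8, 16, 32, 64, 128, 256. Powers of 2.
Subsequence B: 3, 7, 10, 17, 27, 44. A Fibonacci-like recurrence a_n = a_{n-1} + a_{n-2}.
Position 20 → subsequence B, term 10 = 301.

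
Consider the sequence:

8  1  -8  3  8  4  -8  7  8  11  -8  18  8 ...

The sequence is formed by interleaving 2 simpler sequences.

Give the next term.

Split by position mod 2 into 2 tracks.
Stream A: 8, -8, 8, -8, 8, -8, 8 — oscillating between 8 and -8.
Stream B: 1, 3, 4, 7, 11, 18 — Fibonacci-style (each term is the sum of the two before it).
Position 14 → stream B, term 7 = 29.

29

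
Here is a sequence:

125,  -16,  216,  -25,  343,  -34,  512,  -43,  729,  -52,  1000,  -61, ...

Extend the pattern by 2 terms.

1331, -70

Split by position mod 2 into 2 tracks.
Stream A = 125, 216, 343, 512, 729, 1000: consecutive cubes n³ from n = 5.
Stream B = -16, -25, -34, -43, -52, -61: subtracting 9 each time.
The 13th slot belongs to stream A; its 7th term is 1331.
Term 14 comes from stream B (its 7th entry): -70.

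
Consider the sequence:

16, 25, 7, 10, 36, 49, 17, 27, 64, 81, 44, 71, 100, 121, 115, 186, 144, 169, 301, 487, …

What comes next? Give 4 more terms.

Reading positions in blocks of 4 reveals the pattern AABB — 2 tracks woven together.
Track A = 16, 25, 36, 49, 64, 81, 100, 121, 144, 169: perfect squares starting at 4².
Track B = 7, 10, 17, 27, 44, 71, 115, 186, 301, 487: a Fibonacci-like recurrence a_n = a_{n-1} + a_{n-2}.
Position 21 → track A, term 11 = 196.
Position 22 → track A, term 12 = 225.
Position 23 falls in track B as its term 11, giving 788.
Position 24 falls in track B as its term 12, giving 1275.

196, 225, 788, 1275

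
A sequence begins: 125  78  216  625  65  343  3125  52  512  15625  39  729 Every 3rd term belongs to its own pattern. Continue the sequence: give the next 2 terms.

The terms cycle through 3 interleaved subsequences.
Subsequence A is 125, 625, 3125, 15625, which is powers of 5.
Subsequence B is 78, 65, 52, 39, which is subtracting 13 each time.
Subsequence C is 216, 343, 512, 729, which is the cubes 6³, 7³, 8³, ….
The 13th slot belongs to subsequence A; its 5th term is 78125.
Position 14 → subsequence B, term 5 = 26.

78125, 26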